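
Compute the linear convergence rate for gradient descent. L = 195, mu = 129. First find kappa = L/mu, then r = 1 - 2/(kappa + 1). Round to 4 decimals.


Step 1: Compute the condition number.
kappa = L/mu = 195/129 = 1.5116
Step 2: Compute the convergence rate.
r = 1 - 2/(kappa + 1) = 1 - 2*mu/(L + mu) = (L - mu)/(L + mu) = 66/324 = 0.2037


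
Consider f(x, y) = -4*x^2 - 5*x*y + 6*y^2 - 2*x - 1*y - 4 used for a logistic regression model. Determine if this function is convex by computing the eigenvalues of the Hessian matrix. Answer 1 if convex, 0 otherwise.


The Hessian of f(x,y) = -4*x^2 - 5*x*y + 6*y^2 - 2*x - 1*y - 4 is:
H = [[-8, -5], [-5, 12]]
Trace = -8 + 12 = 4
Determinant = -8*12 - (-5)^2 = -121
Discriminant = (4)^2 - 4*-121 = 500.0
Eigenvalues: lambda_1 = -9.1803, lambda_2 = 13.1803
The function is not convex.

0


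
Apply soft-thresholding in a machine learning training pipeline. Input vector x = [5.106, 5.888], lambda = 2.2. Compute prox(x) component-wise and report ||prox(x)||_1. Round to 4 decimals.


Soft-thresholding with lambda = 2.2:
prox(5.106) = sign(5.106)*max(|5.106| - 2.2, 0) = 2.906
prox(5.888) = sign(5.888)*max(|5.888| - 2.2, 0) = 3.688
prox(x) = [2.906, 3.688]
||prox(x)||_1 = 2.906 + 3.688 = 6.594


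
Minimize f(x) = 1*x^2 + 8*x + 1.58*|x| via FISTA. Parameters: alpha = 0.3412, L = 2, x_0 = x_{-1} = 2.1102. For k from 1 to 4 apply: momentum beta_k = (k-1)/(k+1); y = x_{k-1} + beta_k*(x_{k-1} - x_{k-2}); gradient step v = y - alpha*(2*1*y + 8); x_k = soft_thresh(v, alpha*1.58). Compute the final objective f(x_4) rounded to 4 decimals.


FISTA on f(x) = 1*x^2 + 8*x + 1.58*|x|
L = 2, alpha = 0.3412
Iteration 1: beta = 0.0, y = 2.1102 + 0.0*(2.1102 - 2.1102) = 2.1102
  grad(y) = 12.2204, v = y - alpha*grad = -2.0594
  prox(v) = soft_thresh(-2.0594, 0.5391) = -1.5203
Iteration 2: beta = 0.3333, y = -1.5203 + 0.3333*(-1.5203 - 2.1102) = -2.7305
  grad(y) = 2.5391, v = y - alpha*grad = -3.5968
  prox(v) = soft_thresh(-3.5968, 0.5391) = -3.0577
Iteration 3: beta = 0.5, y = -3.0577 + 0.5*(-3.0577 + 1.5203) = -3.8264
  grad(y) = 0.3472, v = y - alpha*grad = -3.9449
  prox(v) = soft_thresh(-3.9449, 0.5391) = -3.4058
Iteration 4: beta = 0.6, y = -3.4058 + 0.6*(-3.4058 + 3.0577) = -3.6146
  grad(y) = 0.7708, v = y - alpha*grad = -3.8776
  prox(v) = soft_thresh(-3.8776, 0.5391) = -3.3385
f(x_4) = 1*(-3.3385)^2 + 8*(-3.3385) + 1.58*|-3.3385| = -10.2876


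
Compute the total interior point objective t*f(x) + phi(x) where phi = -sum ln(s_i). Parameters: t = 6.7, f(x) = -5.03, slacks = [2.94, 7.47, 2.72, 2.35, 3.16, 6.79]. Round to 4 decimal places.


Step 1: Compute log-barrier.
ln values: [1.0784, 2.0109, 1.0006, 0.8544, 1.1506, 1.9155]
phi = -(1.0784 + 2.0109 + 1.0006 + 0.8544 + 1.1506 + 1.9155) = -8.0104
Step 2: Compute augmented objective.
t*f(x) = 6.7*-5.03 = -33.701
Total = -33.701 - 8.0104 = -41.7114


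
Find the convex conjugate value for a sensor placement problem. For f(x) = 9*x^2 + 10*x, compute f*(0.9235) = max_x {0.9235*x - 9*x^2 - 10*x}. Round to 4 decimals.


f*(y) = sup_x {y*x - a*x^2 - b*x} = sup_x {(y-b)*x - a*x^2}
FOC: (y - b) - 2a*x = 0 => x* = (y - b)/(2a)
x* = (0.9235 - 10)/(2*9) = -0.5043
f*(0.9235) = (y-b)^2/(4a) = (0.9235 - 10)^2/(4*9)
= 82.3829/36 = 2.2884


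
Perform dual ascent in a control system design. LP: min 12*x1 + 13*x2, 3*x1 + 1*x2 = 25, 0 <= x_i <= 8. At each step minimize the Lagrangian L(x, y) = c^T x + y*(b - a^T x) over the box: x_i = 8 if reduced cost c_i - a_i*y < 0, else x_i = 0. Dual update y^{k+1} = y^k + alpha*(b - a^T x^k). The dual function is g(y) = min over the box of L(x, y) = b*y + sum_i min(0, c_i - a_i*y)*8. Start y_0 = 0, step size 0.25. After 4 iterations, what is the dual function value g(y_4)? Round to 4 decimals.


Dual ascent for LP: min 12*x1 + 13*x2, 3*x1 + 1*x2 = 25, 0 <= x_i <= 8
Step 1: y^k = 0.0, reduced costs: (12.0, 13.0)
  x^k = (0.0, 0.0), subgradient = b - a^T x = 25.0
  y^{k+1} = 0.0 + 0.25*25.0 = 6.25
Step 2: y^k = 6.25, reduced costs: (-6.75, 6.75)
  x^k = (8.0, 0.0), subgradient = b - a^T x = 1.0
  y^{k+1} = 6.25 + 0.25*1.0 = 6.5
Step 3: y^k = 6.5, reduced costs: (-7.5, 6.5)
  x^k = (8.0, 0.0), subgradient = b - a^T x = 1.0
  y^{k+1} = 6.5 + 0.25*1.0 = 6.75
Step 4: y^k = 6.75, reduced costs: (-8.25, 6.25)
  x^k = (8.0, 0.0), subgradient = b - a^T x = 1.0
  y^{k+1} = 6.75 + 0.25*1.0 = 7.0
Dual objective at y_4 = 7.0: reduced costs (-9.0, 6.0), box minimizer x = (8.0, 0.0)
g(y_4) = b*y + (c1 - a1*y)*x1 + (c2 - a2*y)*x2 = 25*7.0 + (-9.0)*8.0 + 6.0*0.0 = 175.0 - 72.0 + 0.0 = 103.0


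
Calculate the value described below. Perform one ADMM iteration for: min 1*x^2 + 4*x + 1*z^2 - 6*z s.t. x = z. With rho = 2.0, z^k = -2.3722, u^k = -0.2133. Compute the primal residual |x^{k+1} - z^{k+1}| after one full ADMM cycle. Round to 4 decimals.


ADMM iteration with rho = 2.0, z^k = -2.3722, u^k = -0.2133
Step 1: x-update.
Minimize 1*x^2 + 4*x + (2.0/2)*(x + 2.3722 - 0.2133)^2
FOC: (2*1 + 2.0)*x = -4 + 2.0*(-2.3722 + 0.2133)
x^{k+1} = -2.0795
Step 2: z-update.
Minimize 1*z^2 - 6*z + (2.0/2)*(-2.0795 - z - 0.2133)^2
FOC: (2*1 + 2.0)*z = 6 + 2.0*(-2.0795 - 0.2133)
z^{k+1} = 0.3536
Step 3: u-update.
u^{k+1} = -0.2133 - 2.0795 - 0.3536 = -2.6464
Step 4: Primal residual = |-2.0795 - 0.3536| = 2.4331


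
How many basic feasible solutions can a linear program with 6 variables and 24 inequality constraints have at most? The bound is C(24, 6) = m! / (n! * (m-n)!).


Each vertex corresponds to some choice of n active constraints out of m, so the number of vertices is at most C(m, n) = m! / (n!(m-n)!).
m = 24, n = 6
Numerator: 24 * 23 * 22 * 21 * 20 * 19
Denominator: 6! = 720
C(24, 6) = 134596


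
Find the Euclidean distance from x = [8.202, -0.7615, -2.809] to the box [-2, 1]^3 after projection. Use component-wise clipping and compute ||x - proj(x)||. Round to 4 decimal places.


Project each component onto [-2, 1].
clip(8.202) = 1.0, clip(-0.7615) = -0.7615, clip(-2.809) = -2.0
Projection = [1.0, -0.7615, -2.0]
Squared diffs: [51.8688, 0.0, 0.6545]
Distance = sqrt(52.5233) = 7.2473


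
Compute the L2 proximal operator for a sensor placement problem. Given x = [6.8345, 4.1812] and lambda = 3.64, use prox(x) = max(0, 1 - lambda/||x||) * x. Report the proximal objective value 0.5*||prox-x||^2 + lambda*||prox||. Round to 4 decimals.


Step 1: Compute ||x||.
||x|| = 8.012
Step 2: Compute scaling factor.
scale = max(0, 1 - 3.64/8.012) = 0.5457
Step 3: prox(x) = [3.7295, 2.2816]
||prox(x)|| = 4.372
Step 4: Proximal objective.
0.5*||prox-x||^2 = 6.6248
lambda*||prox|| = 15.9141
Total = 22.539


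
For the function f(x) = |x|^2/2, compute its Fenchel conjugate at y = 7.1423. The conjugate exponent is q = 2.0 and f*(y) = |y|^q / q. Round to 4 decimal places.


The conjugate exponent q satisfies 1/p + 1/q = 1.
p = 2, so q = 2/(2 - 1) = 2.0
|y|^q = 7.1423^2.0 = 51.0124
f*(7.1423) = 51.0124 / 2.0 = 25.5062


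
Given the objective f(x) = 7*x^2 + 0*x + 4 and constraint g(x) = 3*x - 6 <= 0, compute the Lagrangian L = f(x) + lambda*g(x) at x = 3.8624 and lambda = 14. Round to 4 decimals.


Step 1: Evaluate f(x).
f(3.8624) = 7*3.8624^2 + 0*3.8624 + 4 = 108.4269
Step 2: Evaluate g(x).
g(3.8624) = 3*3.8624 - 6 = 5.5872
Step 3: Compute Lagrangian.
L = 108.4269 + 14*5.5872 = 186.6477


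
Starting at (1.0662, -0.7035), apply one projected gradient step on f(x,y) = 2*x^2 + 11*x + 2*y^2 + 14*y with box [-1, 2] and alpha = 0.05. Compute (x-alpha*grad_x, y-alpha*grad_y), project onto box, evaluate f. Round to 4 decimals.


Step 1: Compute gradient at (1.0662, -0.7035).
grad_x = 2*2*1.0662 + 11 = 15.2648
grad_y = 2*2*-0.7035 + 14 = 11.186
Step 2: Gradient step.
x_raw = 1.0662 - 0.05*15.2648 = 0.303
y_raw = -0.7035 - 0.05*11.186 = -1.2628
Step 3: Project onto [-1, 2].
x_proj = clip(0.303) = 0.303
y_proj = clip(-1.2628) = -1.0
Step 4: Evaluate f.
f(0.303, -1.0) = -8.4839


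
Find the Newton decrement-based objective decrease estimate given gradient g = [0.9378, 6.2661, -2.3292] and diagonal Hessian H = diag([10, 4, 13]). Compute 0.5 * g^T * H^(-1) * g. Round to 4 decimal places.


Step 1: H is diagonal, so H^(-1) * g = [0.0938, 1.5665, -0.1792].
Step 2: g^T H^(-1) g = sum_i g_i^2 / H_ii
  = (0.9378)^2/10 + (6.2661)^2/4 + (-2.3292)^2/13
  = 0.0879 + 9.816 + 0.4173 = 10.3213
Step 3: Objective decrease = 0.5 * g^T H^(-1) g = 5.1606


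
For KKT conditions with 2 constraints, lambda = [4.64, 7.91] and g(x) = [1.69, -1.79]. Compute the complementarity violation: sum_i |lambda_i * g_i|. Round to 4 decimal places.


KKT complementary slackness check:
lambda_1 * g_1 = 4.64 * 1.69 = 7.8416
lambda_2 * g_2 = 7.91 * -1.79 = -14.1589
Total violation = 7.8416 + 14.1589 = 22.0005


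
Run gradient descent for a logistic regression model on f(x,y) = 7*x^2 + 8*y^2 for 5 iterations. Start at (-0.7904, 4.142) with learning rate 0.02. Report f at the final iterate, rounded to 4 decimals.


Gradient descent on f(x,y) = 7*x^2 + 8*y^2.
Starting point: (-0.7904, 4.142), alpha = 0.02
Step 1: grad_x = 2*7*-0.7904 = -11.0656, grad_y = 2*8*4.142 = 66.272
  x_1 = -0.7904 - 0.02*-11.0656 = -0.5691
  y_1 = 4.142 - 0.02*66.272 = 2.8166
Step 2: grad_x = 2*7*-0.5691 = -7.9672, grad_y = 2*8*2.8166 = 45.065
  x_2 = -0.5691 - 0.02*-7.9672 = -0.4097
  y_2 = 2.8166 - 0.02*45.065 = 1.9153
Step 3: grad_x = 2*7*-0.4097 = -5.7364, grad_y = 2*8*1.9153 = 30.6442
  x_3 = -0.4097 - 0.02*-5.7364 = -0.295
  y_3 = 1.9153 - 0.02*30.6442 = 1.3024
Step 4: grad_x = 2*7*-0.295 = -4.1302, grad_y = 2*8*1.3024 = 20.838
  x_4 = -0.295 - 0.02*-4.1302 = -0.2124
  y_4 = 1.3024 - 0.02*20.838 = 0.8856
Step 5: grad_x = 2*7*-0.2124 = -2.9738, grad_y = 2*8*0.8856 = 14.1699
  x_5 = -0.2124 - 0.02*-2.9738 = -0.1529
  y_5 = 0.8856 - 0.02*14.1699 = 0.6022
f(-0.1529, 0.6022) = 7*(-0.1529)^2 + 8*0.6022^2 = 3.0651


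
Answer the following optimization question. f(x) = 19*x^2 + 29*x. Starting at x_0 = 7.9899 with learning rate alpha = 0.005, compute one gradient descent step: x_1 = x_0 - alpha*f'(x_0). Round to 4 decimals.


We compute the gradient at x_0 and apply the update.
f'(x) = 38*x + 29
f'(7.9899) = 38*7.9899 + 29 = 332.6162
x_1 = 7.9899 - 0.005*332.6162 = 6.3268


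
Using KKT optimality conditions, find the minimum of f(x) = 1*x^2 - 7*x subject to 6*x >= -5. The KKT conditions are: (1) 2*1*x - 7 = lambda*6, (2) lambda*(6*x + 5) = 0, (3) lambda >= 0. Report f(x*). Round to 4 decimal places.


Step 1: Try lambda = 0 (constraint inactive).
Stationarity: 2*1*x - 7 = 0
x* = 7/(2*1) = 3.5
Check constraint: 6*3.5 = 21.0 >= -5 -- satisfied.
Step 2: Compute optimal value.
f(x*) = 1*3.5^2 - 7*3.5 = -12.25


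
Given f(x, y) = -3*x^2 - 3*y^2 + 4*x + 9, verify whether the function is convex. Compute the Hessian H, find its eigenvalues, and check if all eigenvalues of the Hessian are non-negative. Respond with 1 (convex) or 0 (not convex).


The Hessian of f(x,y) = -3*x^2 - 3*y^2 + 4*x + 9 is:
H = [[-6, 0], [0, -6]]
Trace = -6 - 6 = -12
Determinant = -6*-6 - (0)^2 = 36
Discriminant = (-12)^2 - 4*36 = 0.0
Eigenvalues: lambda_1 = -6.0, lambda_2 = -6.0
The function is not convex.

0


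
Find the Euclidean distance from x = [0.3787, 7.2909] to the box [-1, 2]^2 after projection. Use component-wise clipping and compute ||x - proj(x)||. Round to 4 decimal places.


Project each component onto [-1, 2].
clip(0.3787) = 0.3787, clip(7.2909) = 2.0
Projection = [0.3787, 2.0]
Squared diffs: [0.0, 27.9936]
Distance = sqrt(27.9936) = 5.2909


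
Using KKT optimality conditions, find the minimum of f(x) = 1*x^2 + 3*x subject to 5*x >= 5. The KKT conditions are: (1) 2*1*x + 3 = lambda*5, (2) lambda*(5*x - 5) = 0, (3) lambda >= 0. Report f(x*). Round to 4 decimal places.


Step 1: Try lambda = 0 (constraint inactive).
x_unc = -3/(2*1) = -1.5
Check: 5*-1.5 = -7.5 < 5 -- violated!
Step 2: Constraint must be active: 5*x = 5
x* = 5/5 = 1.0
lambda = (2*1*1.0 + 3)/5 = 1.0
Step 3: Compute optimal value.
f(x*) = 1*1.0^2 + 3*1.0 = 4.0


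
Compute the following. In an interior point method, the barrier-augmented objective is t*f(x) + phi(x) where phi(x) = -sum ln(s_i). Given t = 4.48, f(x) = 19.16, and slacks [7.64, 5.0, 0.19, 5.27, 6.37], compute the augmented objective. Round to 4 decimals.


Step 1: Compute log-barrier.
ln values: [2.0334, 1.6094, -1.6607, 1.662, 1.8516]
phi = -(2.0334 + 1.6094 - 1.6607 + 1.662 + 1.8516) = -5.4957
Step 2: Compute augmented objective.
t*f(x) = 4.48*19.16 = 85.8368
Total = 85.8368 - 5.4957 = 80.3411


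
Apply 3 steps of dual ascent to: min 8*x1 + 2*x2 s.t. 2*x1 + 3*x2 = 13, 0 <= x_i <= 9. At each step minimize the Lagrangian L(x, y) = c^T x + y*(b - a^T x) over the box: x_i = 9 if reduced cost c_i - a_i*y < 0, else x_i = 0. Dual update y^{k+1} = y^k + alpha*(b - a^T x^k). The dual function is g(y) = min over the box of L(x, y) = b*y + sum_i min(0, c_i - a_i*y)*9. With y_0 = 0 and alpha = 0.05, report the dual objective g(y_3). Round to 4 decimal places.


Dual ascent for LP: min 8*x1 + 2*x2, 2*x1 + 3*x2 = 13, 0 <= x_i <= 9
Step 1: y^k = 0.0, reduced costs: (8.0, 2.0)
  x^k = (0.0, 0.0), subgradient = b - a^T x = 13.0
  y^{k+1} = 0.0 + 0.05*13.0 = 0.65
Step 2: y^k = 0.65, reduced costs: (6.7, 0.05)
  x^k = (0.0, 0.0), subgradient = b - a^T x = 13.0
  y^{k+1} = 0.65 + 0.05*13.0 = 1.3
Step 3: y^k = 1.3, reduced costs: (5.4, -1.9)
  x^k = (0.0, 9.0), subgradient = b - a^T x = -14.0
  y^{k+1} = 1.3 + 0.05*-14.0 = 0.6
Dual objective at y_3 = 0.6: reduced costs (6.8, 0.2), box minimizer x = (0.0, 0.0)
g(y_3) = b*y + (c1 - a1*y)*x1 + (c2 - a2*y)*x2 = 13*0.6 + 6.8*0.0 + 0.2*0.0 = 7.8 + 0.0 + 0.0 = 7.8


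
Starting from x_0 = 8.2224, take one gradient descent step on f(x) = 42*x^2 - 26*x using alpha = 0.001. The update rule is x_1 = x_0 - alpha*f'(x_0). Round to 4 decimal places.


We compute the gradient at x_0 and apply the update.
f'(x) = 84*x - 26
f'(8.2224) = 84*8.2224 - 26 = 664.6816
x_1 = 8.2224 - 0.001*664.6816 = 7.5577


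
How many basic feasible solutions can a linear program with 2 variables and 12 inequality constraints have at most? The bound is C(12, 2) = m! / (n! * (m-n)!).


Each vertex corresponds to some choice of n active constraints out of m, so the number of vertices is at most C(m, n) = m! / (n!(m-n)!).
m = 12, n = 2
Numerator: 12 * 11
Denominator: 2! = 2
C(12, 2) = 66


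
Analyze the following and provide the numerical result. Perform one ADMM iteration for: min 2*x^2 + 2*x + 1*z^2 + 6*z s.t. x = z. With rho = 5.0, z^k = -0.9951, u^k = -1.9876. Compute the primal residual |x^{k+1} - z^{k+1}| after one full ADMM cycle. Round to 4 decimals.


ADMM iteration with rho = 5.0, z^k = -0.9951, u^k = -1.9876
Step 1: x-update.
Minimize 2*x^2 + 2*x + (5.0/2)*(x + 0.9951 - 1.9876)^2
FOC: (2*2 + 5.0)*x = -2 + 5.0*(-0.9951 + 1.9876)
x^{k+1} = 0.3292
Step 2: z-update.
Minimize 1*z^2 + 6*z + (5.0/2)*(0.3292 - z - 1.9876)^2
FOC: (2*1 + 5.0)*z = -6 + 5.0*(0.3292 - 1.9876)
z^{k+1} = -2.0417
Step 3: u-update.
u^{k+1} = -1.9876 + 0.3292 + 2.0417 = 0.3833
Step 4: Primal residual = |0.3292 + 2.0417| = 2.3709


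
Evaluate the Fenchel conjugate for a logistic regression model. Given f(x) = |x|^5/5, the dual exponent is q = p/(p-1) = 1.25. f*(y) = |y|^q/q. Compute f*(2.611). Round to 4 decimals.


The conjugate exponent q satisfies 1/p + 1/q = 1.
p = 5, so q = 5/(5 - 1) = 1.25
|y|^q = 2.611^1.25 = 3.319
f*(2.611) = 3.319 / 1.25 = 2.6552


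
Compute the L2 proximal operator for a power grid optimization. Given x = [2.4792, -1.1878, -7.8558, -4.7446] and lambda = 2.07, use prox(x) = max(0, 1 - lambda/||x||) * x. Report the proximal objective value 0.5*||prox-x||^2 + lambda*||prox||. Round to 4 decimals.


Step 1: Compute ||x||.
||x|| = 9.5803
Step 2: Compute scaling factor.
scale = max(0, 1 - 2.07/9.5803) = 0.7839
Step 3: prox(x) = [1.9435, -0.9312, -6.1584, -3.7194]
||prox(x)|| = 7.5103
Step 4: Proximal objective.
0.5*||prox-x||^2 = 2.1425
lambda*||prox|| = 15.5463
Total = 17.6888


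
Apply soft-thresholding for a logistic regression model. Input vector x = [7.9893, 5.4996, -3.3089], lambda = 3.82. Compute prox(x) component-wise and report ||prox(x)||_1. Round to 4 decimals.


Soft-thresholding with lambda = 3.82:
prox(7.9893) = sign(7.9893)*max(|7.9893| - 3.82, 0) = 4.1693
prox(5.4996) = sign(5.4996)*max(|5.4996| - 3.82, 0) = 1.6796
prox(-3.3089) = sign(-3.3089)*max(|-3.3089| - 3.82, 0) = 0.0
prox(x) = [4.1693, 1.6796, 0.0]
||prox(x)||_1 = 4.1693 + 1.6796 + 0.0 = 5.8489


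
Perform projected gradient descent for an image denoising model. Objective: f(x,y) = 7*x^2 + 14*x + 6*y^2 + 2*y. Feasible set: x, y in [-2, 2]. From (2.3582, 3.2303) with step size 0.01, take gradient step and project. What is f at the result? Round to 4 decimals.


Step 1: Compute gradient at (2.3582, 3.2303).
grad_x = 2*7*2.3582 + 14 = 47.0148
grad_y = 2*6*3.2303 + 2 = 40.7636
Step 2: Gradient step.
x_raw = 2.3582 - 0.01*47.0148 = 1.8881
y_raw = 3.2303 - 0.01*40.7636 = 2.8227
Step 3: Project onto [-2, 2].
x_proj = clip(1.8881) = 1.8881
y_proj = clip(2.8227) = 2.0
Step 4: Evaluate f.
f(1.8881, 2.0) = 79.3859


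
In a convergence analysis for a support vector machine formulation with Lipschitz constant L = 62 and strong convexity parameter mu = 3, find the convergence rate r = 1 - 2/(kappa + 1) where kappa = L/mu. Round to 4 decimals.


Step 1: Compute the condition number.
kappa = L/mu = 62/3 = 20.6667
Step 2: Compute the convergence rate.
r = 1 - 2/(kappa + 1) = 1 - 2*mu/(L + mu) = (L - mu)/(L + mu) = 59/65 = 0.9077


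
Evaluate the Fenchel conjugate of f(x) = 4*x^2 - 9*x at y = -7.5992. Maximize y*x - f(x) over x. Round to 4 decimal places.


f*(y) = sup_x {y*x - a*x^2 - b*x} = sup_x {(y-b)*x - a*x^2}
FOC: (y - b) - 2a*x = 0 => x* = (y - b)/(2a)
x* = (-7.5992 + 9)/(2*4) = 0.1751
f*(-7.5992) = (y-b)^2/(4a) = (-7.5992 + 9)^2/(4*4)
= 1.9622/16 = 0.1226


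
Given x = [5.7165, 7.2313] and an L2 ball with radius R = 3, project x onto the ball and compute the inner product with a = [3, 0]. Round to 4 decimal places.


Step 1: Compute ||x|| (intermediates to 6 decimals).
||x|| = sqrt(5.7165^2 + 7.2313^2) = 9.217921
Step 2: Project.
Since ||x|| > R, scale = R/||x|| = 3/9.217921 = 0.325453, proj(x) = scale * x
proj(x) = [1.860452, 2.353448]
Step 3: Dot product.
a^T * proj(x) = 3*1.860452 + 0*2.353448 = 5.5814


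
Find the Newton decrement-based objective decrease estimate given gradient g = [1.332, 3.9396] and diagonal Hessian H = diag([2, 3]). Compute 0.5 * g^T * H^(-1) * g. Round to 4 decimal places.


Step 1: H is diagonal, so H^(-1) * g = [0.666, 1.3132].
Step 2: g^T H^(-1) g = sum_i g_i^2 / H_ii
  = (1.332)^2/2 + (3.9396)^2/3
  = 0.8871 + 5.1735 = 6.0606
Step 3: Objective decrease = 0.5 * g^T H^(-1) g = 3.0303


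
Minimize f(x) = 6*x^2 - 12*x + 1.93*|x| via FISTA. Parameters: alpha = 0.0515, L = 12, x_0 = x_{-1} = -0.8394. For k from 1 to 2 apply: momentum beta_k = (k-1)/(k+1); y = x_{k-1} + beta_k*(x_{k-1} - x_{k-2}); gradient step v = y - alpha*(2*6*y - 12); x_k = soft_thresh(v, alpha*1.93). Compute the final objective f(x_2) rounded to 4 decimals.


FISTA on f(x) = 6*x^2 - 12*x + 1.93*|x|
L = 12, alpha = 0.0515
Iteration 1: beta = 0.0, y = -0.8394 + 0.0*(-0.8394 + 0.8394) = -0.8394
  grad(y) = -22.0728, v = y - alpha*grad = 0.2973
  prox(v) = soft_thresh(0.2973, 0.0994) = 0.198
Iteration 2: beta = 0.3333, y = 0.198 + 0.3333*(0.198 + 0.8394) = 0.5437
  grad(y) = -5.4751, v = y - alpha*grad = 0.8257
  prox(v) = soft_thresh(0.8257, 0.0994) = 0.7263
f(x_2) = 6*0.7263^2 - 12*0.7263 + 1.93*|0.7263| = -4.1488


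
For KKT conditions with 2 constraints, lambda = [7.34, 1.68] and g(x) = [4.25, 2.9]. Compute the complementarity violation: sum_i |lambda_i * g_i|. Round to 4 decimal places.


KKT complementary slackness check:
lambda_1 * g_1 = 7.34 * 4.25 = 31.195
lambda_2 * g_2 = 1.68 * 2.9 = 4.872
Total violation = 31.195 + 4.872 = 36.067


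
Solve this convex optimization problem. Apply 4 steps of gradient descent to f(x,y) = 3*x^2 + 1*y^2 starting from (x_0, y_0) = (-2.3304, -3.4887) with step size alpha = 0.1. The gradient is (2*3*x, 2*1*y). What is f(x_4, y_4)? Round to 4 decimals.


Gradient descent on f(x,y) = 3*x^2 + 1*y^2.
Starting point: (-2.3304, -3.4887), alpha = 0.1
Step 1: grad_x = 2*3*-2.3304 = -13.9824, grad_y = 2*1*-3.4887 = -6.9774
  x_1 = -2.3304 - 0.1*-13.9824 = -0.9322
  y_1 = -3.4887 - 0.1*-6.9774 = -2.791
Step 2: grad_x = 2*3*-0.9322 = -5.593, grad_y = 2*1*-2.791 = -5.5819
  x_2 = -0.9322 - 0.1*-5.593 = -0.3729
  y_2 = -2.791 - 0.1*-5.5819 = -2.2328
Step 3: grad_x = 2*3*-0.3729 = -2.2372, grad_y = 2*1*-2.2328 = -4.4655
  x_3 = -0.3729 - 0.1*-2.2372 = -0.1491
  y_3 = -2.2328 - 0.1*-4.4655 = -1.7862
Step 4: grad_x = 2*3*-0.1491 = -0.8949, grad_y = 2*1*-1.7862 = -3.5724
  x_4 = -0.1491 - 0.1*-0.8949 = -0.0597
  y_4 = -1.7862 - 0.1*-3.5724 = -1.429
f(-0.0597, -1.429) = 3*(-0.0597)^2 + 1*(-1.429)^2 = 2.0526


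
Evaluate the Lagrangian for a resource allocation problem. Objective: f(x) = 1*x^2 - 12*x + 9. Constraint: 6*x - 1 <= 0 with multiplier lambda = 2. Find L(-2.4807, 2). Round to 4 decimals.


Step 1: Evaluate f(x).
f(-2.4807) = 1*(-2.4807)^2 - 12*(-2.4807) + 9 = 44.9223
Step 2: Evaluate g(x).
g(-2.4807) = 6*-2.4807 - 1 = -15.8842
Step 3: Compute Lagrangian.
L = 44.9223 + 2*-15.8842 = 13.1539


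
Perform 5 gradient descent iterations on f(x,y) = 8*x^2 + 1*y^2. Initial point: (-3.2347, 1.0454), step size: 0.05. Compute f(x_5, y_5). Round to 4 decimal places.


Gradient descent on f(x,y) = 8*x^2 + 1*y^2.
Starting point: (-3.2347, 1.0454), alpha = 0.05
Step 1: grad_x = 2*8*-3.2347 = -51.7552, grad_y = 2*1*1.0454 = 2.0908
  x_1 = -3.2347 - 0.05*-51.7552 = -0.6469
  y_1 = 1.0454 - 0.05*2.0908 = 0.9409
Step 2: grad_x = 2*8*-0.6469 = -10.351, grad_y = 2*1*0.9409 = 1.8817
  x_2 = -0.6469 - 0.05*-10.351 = -0.1294
  y_2 = 0.9409 - 0.05*1.8817 = 0.8468
Step 3: grad_x = 2*8*-0.1294 = -2.0702, grad_y = 2*1*0.8468 = 1.6935
  x_3 = -0.1294 - 0.05*-2.0702 = -0.0259
  y_3 = 0.8468 - 0.05*1.6935 = 0.7621
Step 4: grad_x = 2*8*-0.0259 = -0.414, grad_y = 2*1*0.7621 = 1.5242
  x_4 = -0.0259 - 0.05*-0.414 = -0.0052
  y_4 = 0.7621 - 0.05*1.5242 = 0.6859
Step 5: grad_x = 2*8*-0.0052 = -0.0828, grad_y = 2*1*0.6859 = 1.3718
  x_5 = -0.0052 - 0.05*-0.0828 = -0.001
  y_5 = 0.6859 - 0.05*1.3718 = 0.6173
f(-0.001, 0.6173) = 8*(-0.001)^2 + 1*0.6173^2 = 0.3811


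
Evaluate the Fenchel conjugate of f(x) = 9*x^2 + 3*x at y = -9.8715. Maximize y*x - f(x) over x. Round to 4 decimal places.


f*(y) = sup_x {y*x - a*x^2 - b*x} = sup_x {(y-b)*x - a*x^2}
FOC: (y - b) - 2a*x = 0 => x* = (y - b)/(2a)
x* = (-9.8715 - 3)/(2*9) = -0.7151
f*(-9.8715) = (y-b)^2/(4a) = (-9.8715 - 3)^2/(4*9)
= 165.6755/36 = 4.6021


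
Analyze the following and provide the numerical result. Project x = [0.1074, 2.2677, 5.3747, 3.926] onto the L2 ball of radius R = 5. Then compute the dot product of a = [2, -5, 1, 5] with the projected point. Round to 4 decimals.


Step 1: Compute ||x|| (intermediates to 6 decimals).
||x|| = sqrt(0.1074^2 + 2.2677^2 + 5.3747^2 + 3.926^2) = 7.032416
Step 2: Project.
Since ||x|| > R, scale = R/||x|| = 5/7.032416 = 0.710993, proj(x) = scale * x
proj(x) = [0.076361, 1.612319, 3.821374, 2.791359]
Step 3: Dot product.
a^T * proj(x) = 2*0.076361 - 5*1.612319 + 1*3.821374 + 5*2.791359 = 9.8693


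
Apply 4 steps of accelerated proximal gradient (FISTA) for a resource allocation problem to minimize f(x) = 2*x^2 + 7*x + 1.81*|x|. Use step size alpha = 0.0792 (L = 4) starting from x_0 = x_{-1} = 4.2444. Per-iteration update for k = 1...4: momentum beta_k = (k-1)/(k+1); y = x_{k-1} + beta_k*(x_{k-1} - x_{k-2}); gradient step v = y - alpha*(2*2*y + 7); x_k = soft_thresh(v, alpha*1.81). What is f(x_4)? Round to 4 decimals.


FISTA on f(x) = 2*x^2 + 7*x + 1.81*|x|
L = 4, alpha = 0.0792
Iteration 1: beta = 0.0, y = 4.2444 + 0.0*(4.2444 - 4.2444) = 4.2444
  grad(y) = 23.9776, v = y - alpha*grad = 2.3454
  prox(v) = soft_thresh(2.3454, 0.1434) = 2.202
Iteration 2: beta = 0.3333, y = 2.202 + 0.3333*(2.202 - 4.2444) = 1.5212
  grad(y) = 13.0849, v = y - alpha*grad = 0.4849
  prox(v) = soft_thresh(0.4849, 0.1434) = 0.3416
Iteration 3: beta = 0.5, y = 0.3416 + 0.5*(0.3416 - 2.202) = -0.5887
  grad(y) = 4.6453, v = y - alpha*grad = -0.9566
  prox(v) = soft_thresh(-0.9566, 0.1434) = -0.8132
Iteration 4: beta = 0.6, y = -0.8132 + 0.6*(-0.8132 - 0.3416) = -1.5061
  grad(y) = 0.9756, v = y - alpha*grad = -1.5834
  prox(v) = soft_thresh(-1.5834, 0.1434) = -1.44
f(x_4) = 2*(-1.44)^2 + 7*(-1.44) + 1.81*|-1.44| = -3.3264


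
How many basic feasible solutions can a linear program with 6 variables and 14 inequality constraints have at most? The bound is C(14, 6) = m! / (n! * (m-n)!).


Each vertex corresponds to some choice of n active constraints out of m, so the number of vertices is at most C(m, n) = m! / (n!(m-n)!).
m = 14, n = 6
Numerator: 14 * 13 * 12 * 11 * 10 * 9
Denominator: 6! = 720
C(14, 6) = 3003


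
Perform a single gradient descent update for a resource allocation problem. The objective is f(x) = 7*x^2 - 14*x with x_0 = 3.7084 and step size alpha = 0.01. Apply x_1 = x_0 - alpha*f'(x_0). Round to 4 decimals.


We compute the gradient at x_0 and apply the update.
f'(x) = 14*x - 14
f'(3.7084) = 14*3.7084 - 14 = 37.9176
x_1 = 3.7084 - 0.01*37.9176 = 3.3292


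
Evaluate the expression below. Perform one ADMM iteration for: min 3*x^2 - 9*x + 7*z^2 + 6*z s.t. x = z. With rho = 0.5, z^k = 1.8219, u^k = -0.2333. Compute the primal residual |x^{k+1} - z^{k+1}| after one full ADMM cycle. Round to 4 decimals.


ADMM iteration with rho = 0.5, z^k = 1.8219, u^k = -0.2333
Step 1: x-update.
Minimize 3*x^2 - 9*x + (0.5/2)*(x - 1.8219 - 0.2333)^2
FOC: (2*3 + 0.5)*x = 9 + 0.5*(1.8219 + 0.2333)
x^{k+1} = 1.5427
Step 2: z-update.
Minimize 7*z^2 + 6*z + (0.5/2)*(1.5427 - z - 0.2333)^2
FOC: (2*7 + 0.5)*z = -6 + 0.5*(1.5427 - 0.2333)
z^{k+1} = -0.3686
Step 3: u-update.
u^{k+1} = -0.2333 + 1.5427 + 0.3686 = 1.678
Step 4: Primal residual = |1.5427 + 0.3686| = 1.9113


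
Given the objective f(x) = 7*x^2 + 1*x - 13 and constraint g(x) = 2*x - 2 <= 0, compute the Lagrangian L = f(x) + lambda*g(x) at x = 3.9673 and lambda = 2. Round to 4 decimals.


Step 1: Evaluate f(x).
f(3.9673) = 7*3.9673^2 + 1*3.9673 - 13 = 101.1436
Step 2: Evaluate g(x).
g(3.9673) = 2*3.9673 - 2 = 5.9346
Step 3: Compute Lagrangian.
L = 101.1436 + 2*5.9346 = 113.0128


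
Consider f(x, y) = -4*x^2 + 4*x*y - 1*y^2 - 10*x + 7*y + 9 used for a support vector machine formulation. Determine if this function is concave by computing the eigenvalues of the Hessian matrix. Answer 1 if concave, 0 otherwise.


The Hessian of f(x,y) = -4*x^2 + 4*x*y - 1*y^2 - 10*x + 7*y + 9 is:
H = [[-8, 4], [4, -2]]
Trace = -8 - 2 = -10
Determinant = -8*-2 - (4)^2 = 0
Discriminant = (-10)^2 - 4*0 = 100.0
Eigenvalues: lambda_1 = -10.0, lambda_2 = 0.0
The function is concave.

1


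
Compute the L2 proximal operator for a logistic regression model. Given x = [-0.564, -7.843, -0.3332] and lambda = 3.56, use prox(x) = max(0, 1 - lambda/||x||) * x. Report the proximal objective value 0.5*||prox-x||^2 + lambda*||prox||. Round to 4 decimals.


Step 1: Compute ||x||.
||x|| = 7.8703
Step 2: Compute scaling factor.
scale = max(0, 1 - 3.56/7.8703) = 0.5477
Step 3: prox(x) = [-0.3089, -4.2954, -0.1825]
||prox(x)|| = 4.3103
Step 4: Proximal objective.
0.5*||prox-x||^2 = 6.3368
lambda*||prox|| = 15.3447
Total = 21.6815


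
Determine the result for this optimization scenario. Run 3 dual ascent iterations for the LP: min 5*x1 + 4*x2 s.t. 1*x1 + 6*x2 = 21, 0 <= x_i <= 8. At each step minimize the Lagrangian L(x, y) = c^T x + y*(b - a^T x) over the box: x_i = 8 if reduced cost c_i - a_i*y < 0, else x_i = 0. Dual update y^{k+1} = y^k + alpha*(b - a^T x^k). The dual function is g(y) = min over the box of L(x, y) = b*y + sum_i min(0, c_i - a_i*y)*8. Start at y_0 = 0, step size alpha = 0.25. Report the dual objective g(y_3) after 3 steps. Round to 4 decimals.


Dual ascent for LP: min 5*x1 + 4*x2, 1*x1 + 6*x2 = 21, 0 <= x_i <= 8
Step 1: y^k = 0.0, reduced costs: (5.0, 4.0)
  x^k = (0.0, 0.0), subgradient = b - a^T x = 21.0
  y^{k+1} = 0.0 + 0.25*21.0 = 5.25
Step 2: y^k = 5.25, reduced costs: (-0.25, -27.5)
  x^k = (8.0, 8.0), subgradient = b - a^T x = -35.0
  y^{k+1} = 5.25 + 0.25*-35.0 = -3.5
Step 3: y^k = -3.5, reduced costs: (8.5, 25.0)
  x^k = (0.0, 0.0), subgradient = b - a^T x = 21.0
  y^{k+1} = -3.5 + 0.25*21.0 = 1.75
Dual objective at y_3 = 1.75: reduced costs (3.25, -6.5), box minimizer x = (0.0, 8.0)
g(y_3) = b*y + (c1 - a1*y)*x1 + (c2 - a2*y)*x2 = 21*1.75 + 3.25*0.0 + (-6.5)*8.0 = 36.75 + 0.0 - 52.0 = -15.25


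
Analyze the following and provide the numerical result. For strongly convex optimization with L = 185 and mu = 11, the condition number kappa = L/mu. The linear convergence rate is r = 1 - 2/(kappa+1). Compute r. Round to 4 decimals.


Step 1: Compute the condition number.
kappa = L/mu = 185/11 = 16.8182
Step 2: Compute the convergence rate.
r = 1 - 2/(kappa + 1) = 1 - 2*mu/(L + mu) = (L - mu)/(L + mu) = 174/196 = 0.8878


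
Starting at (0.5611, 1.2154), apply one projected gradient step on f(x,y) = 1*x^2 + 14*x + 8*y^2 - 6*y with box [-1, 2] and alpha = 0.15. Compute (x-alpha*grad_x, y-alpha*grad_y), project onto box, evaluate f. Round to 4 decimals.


Step 1: Compute gradient at (0.5611, 1.2154).
grad_x = 2*1*0.5611 + 14 = 15.1222
grad_y = 2*8*1.2154 - 6 = 13.4464
Step 2: Gradient step.
x_raw = 0.5611 - 0.15*15.1222 = -1.7072
y_raw = 1.2154 - 0.15*13.4464 = -0.8016
Step 3: Project onto [-1, 2].
x_proj = clip(-1.7072) = -1.0
y_proj = clip(-0.8016) = -0.8016
Step 4: Evaluate f.
f(-1.0, -0.8016) = -3.0507


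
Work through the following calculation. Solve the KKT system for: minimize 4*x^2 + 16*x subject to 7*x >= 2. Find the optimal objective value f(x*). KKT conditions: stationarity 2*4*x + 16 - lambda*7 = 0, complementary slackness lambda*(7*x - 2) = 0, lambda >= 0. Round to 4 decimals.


Step 1: Try lambda = 0 (constraint inactive).
x_unc = -16/(2*4) = -2.0
Check: 7*-2.0 = -14.0 < 2 -- violated!
Step 2: Constraint must be active: 7*x = 2
x* = 2/7 = 0.2857 (rounded; the exact value 2/7 is used below)
lambda = (2*4*(2/7) + 16)/7 = 2.6122
Step 3: Compute optimal value.
f(x*) = 4*(2/7)^2 + 16*(2/7) = 4.898


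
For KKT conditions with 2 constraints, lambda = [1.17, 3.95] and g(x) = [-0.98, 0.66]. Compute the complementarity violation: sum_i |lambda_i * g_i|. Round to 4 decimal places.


KKT complementary slackness check:
lambda_1 * g_1 = 1.17 * -0.98 = -1.1466
lambda_2 * g_2 = 3.95 * 0.66 = 2.607
Total violation = 1.1466 + 2.607 = 3.7536


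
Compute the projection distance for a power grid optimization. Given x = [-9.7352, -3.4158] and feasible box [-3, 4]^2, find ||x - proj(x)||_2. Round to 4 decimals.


Project each component onto [-3, 4].
clip(-9.7352) = -3.0, clip(-3.4158) = -3.0
Projection = [-3.0, -3.0]
Squared diffs: [45.3629, 0.1729]
Distance = sqrt(45.5358) = 6.748


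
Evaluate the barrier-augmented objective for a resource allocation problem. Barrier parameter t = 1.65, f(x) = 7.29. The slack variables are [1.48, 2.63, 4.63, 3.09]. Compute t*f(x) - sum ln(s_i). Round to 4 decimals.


Step 1: Compute log-barrier.
ln values: [0.392, 0.967, 1.5326, 1.1282]
phi = -(0.392 + 0.967 + 1.5326 + 1.1282) = -4.0198
Step 2: Compute augmented objective.
t*f(x) = 1.65*7.29 = 12.0285
Total = 12.0285 - 4.0198 = 8.0087


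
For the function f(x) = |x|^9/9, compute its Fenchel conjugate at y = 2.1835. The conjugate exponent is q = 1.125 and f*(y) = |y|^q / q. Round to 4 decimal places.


The conjugate exponent q satisfies 1/p + 1/q = 1.
p = 9, so q = 9/(9 - 1) = 1.125
|y|^q = 2.1835^1.125 = 2.4074
f*(2.1835) = 2.4074 / 1.125 = 2.1399


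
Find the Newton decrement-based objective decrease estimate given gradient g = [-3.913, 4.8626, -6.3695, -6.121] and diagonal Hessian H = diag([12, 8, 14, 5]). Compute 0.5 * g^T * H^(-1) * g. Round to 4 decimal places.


Step 1: H is diagonal, so H^(-1) * g = [-0.3261, 0.6078, -0.455, -1.2242].
Step 2: g^T H^(-1) g = sum_i g_i^2 / H_ii
  = (-3.913)^2/12 + (4.8626)^2/8 + (-6.3695)^2/14 + (-6.121)^2/5
  = 1.276 + 2.9556 + 2.8979 + 7.4933 = 14.6228
Step 3: Objective decrease = 0.5 * g^T H^(-1) g = 7.3114


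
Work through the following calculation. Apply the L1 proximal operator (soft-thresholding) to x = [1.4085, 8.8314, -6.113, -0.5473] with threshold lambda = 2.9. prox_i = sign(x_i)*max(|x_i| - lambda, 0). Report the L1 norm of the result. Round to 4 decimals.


Soft-thresholding with lambda = 2.9:
prox(1.4085) = sign(1.4085)*max(|1.4085| - 2.9, 0) = 0.0
prox(8.8314) = sign(8.8314)*max(|8.8314| - 2.9, 0) = 5.9314
prox(-6.113) = sign(-6.113)*max(|-6.113| - 2.9, 0) = -3.213
prox(-0.5473) = sign(-0.5473)*max(|-0.5473| - 2.9, 0) = 0.0
prox(x) = [0.0, 5.9314, -3.213, 0.0]
||prox(x)||_1 = 0.0 + 5.9314 + 3.213 + 0.0 = 9.1444


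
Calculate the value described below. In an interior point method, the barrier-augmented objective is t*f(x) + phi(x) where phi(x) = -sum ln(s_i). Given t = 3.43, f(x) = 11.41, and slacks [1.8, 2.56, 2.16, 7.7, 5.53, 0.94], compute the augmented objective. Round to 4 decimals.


Step 1: Compute log-barrier.
ln values: [0.5878, 0.94, 0.7701, 2.0412, 1.7102, -0.0619]
phi = -(0.5878 + 0.94 + 0.7701 + 2.0412 + 1.7102 - 0.0619) = -5.9874
Step 2: Compute augmented objective.
t*f(x) = 3.43*11.41 = 39.1363
Total = 39.1363 - 5.9874 = 33.1489


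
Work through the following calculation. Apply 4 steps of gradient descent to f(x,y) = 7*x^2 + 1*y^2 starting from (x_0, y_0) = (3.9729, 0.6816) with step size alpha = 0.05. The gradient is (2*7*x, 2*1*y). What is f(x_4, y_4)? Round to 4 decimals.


Gradient descent on f(x,y) = 7*x^2 + 1*y^2.
Starting point: (3.9729, 0.6816), alpha = 0.05
Step 1: grad_x = 2*7*3.9729 = 55.6206, grad_y = 2*1*0.6816 = 1.3632
  x_1 = 3.9729 - 0.05*55.6206 = 1.1919
  y_1 = 0.6816 - 0.05*1.3632 = 0.6134
Step 2: grad_x = 2*7*1.1919 = 16.6862, grad_y = 2*1*0.6134 = 1.2269
  x_2 = 1.1919 - 0.05*16.6862 = 0.3576
  y_2 = 0.6134 - 0.05*1.2269 = 0.5521
Step 3: grad_x = 2*7*0.3576 = 5.0059, grad_y = 2*1*0.5521 = 1.1042
  x_3 = 0.3576 - 0.05*5.0059 = 0.1073
  y_3 = 0.5521 - 0.05*1.1042 = 0.4969
Step 4: grad_x = 2*7*0.1073 = 1.5018, grad_y = 2*1*0.4969 = 0.9938
  x_4 = 0.1073 - 0.05*1.5018 = 0.0322
  y_4 = 0.4969 - 0.05*0.9938 = 0.4472
f(0.0322, 0.4472) = 7*0.0322^2 + 1*0.4472^2 = 0.2072


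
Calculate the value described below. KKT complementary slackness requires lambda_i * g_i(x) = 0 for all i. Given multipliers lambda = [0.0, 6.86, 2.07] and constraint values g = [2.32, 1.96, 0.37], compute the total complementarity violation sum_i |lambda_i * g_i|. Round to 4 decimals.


KKT complementary slackness check:
lambda_1 * g_1 = 0.0 * 2.32 = 0.0
lambda_2 * g_2 = 6.86 * 1.96 = 13.4456
lambda_3 * g_3 = 2.07 * 0.37 = 0.7659
Total violation = 0.0 + 13.4456 + 0.7659 = 14.2115


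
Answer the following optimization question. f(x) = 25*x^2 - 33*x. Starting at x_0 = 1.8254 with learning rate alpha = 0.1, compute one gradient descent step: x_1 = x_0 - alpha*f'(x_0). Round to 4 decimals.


We compute the gradient at x_0 and apply the update.
f'(x) = 50*x - 33
f'(1.8254) = 50*1.8254 - 33 = 58.27
x_1 = 1.8254 - 0.1*58.27 = -4.0016


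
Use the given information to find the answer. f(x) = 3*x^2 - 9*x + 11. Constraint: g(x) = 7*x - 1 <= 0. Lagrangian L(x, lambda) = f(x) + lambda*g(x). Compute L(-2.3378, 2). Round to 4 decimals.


Step 1: Evaluate f(x).
f(-2.3378) = 3*(-2.3378)^2 - 9*(-2.3378) + 11 = 48.4361
Step 2: Evaluate g(x).
g(-2.3378) = 7*-2.3378 - 1 = -17.3646
Step 3: Compute Lagrangian.
L = 48.4361 + 2*-17.3646 = 13.7069


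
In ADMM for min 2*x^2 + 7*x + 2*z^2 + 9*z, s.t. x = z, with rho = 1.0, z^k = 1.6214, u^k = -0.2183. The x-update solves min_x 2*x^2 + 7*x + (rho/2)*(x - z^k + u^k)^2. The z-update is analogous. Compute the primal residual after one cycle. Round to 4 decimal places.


ADMM iteration with rho = 1.0, z^k = 1.6214, u^k = -0.2183
Step 1: x-update.
Minimize 2*x^2 + 7*x + (1.0/2)*(x - 1.6214 - 0.2183)^2
FOC: (2*2 + 1.0)*x = -7 + 1.0*(1.6214 + 0.2183)
x^{k+1} = -1.0321
Step 2: z-update.
Minimize 2*z^2 + 9*z + (1.0/2)*(-1.0321 - z - 0.2183)^2
FOC: (2*2 + 1.0)*z = -9 + 1.0*(-1.0321 - 0.2183)
z^{k+1} = -2.0501
Step 3: u-update.
u^{k+1} = -0.2183 - 1.0321 + 2.0501 = 0.7997
Step 4: Primal residual = |-1.0321 + 2.0501| = 1.018


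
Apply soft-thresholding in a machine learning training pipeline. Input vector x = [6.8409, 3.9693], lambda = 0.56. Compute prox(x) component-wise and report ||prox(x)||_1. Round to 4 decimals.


Soft-thresholding with lambda = 0.56:
prox(6.8409) = sign(6.8409)*max(|6.8409| - 0.56, 0) = 6.2809
prox(3.9693) = sign(3.9693)*max(|3.9693| - 0.56, 0) = 3.4093
prox(x) = [6.2809, 3.4093]
||prox(x)||_1 = 6.2809 + 3.4093 = 9.6902


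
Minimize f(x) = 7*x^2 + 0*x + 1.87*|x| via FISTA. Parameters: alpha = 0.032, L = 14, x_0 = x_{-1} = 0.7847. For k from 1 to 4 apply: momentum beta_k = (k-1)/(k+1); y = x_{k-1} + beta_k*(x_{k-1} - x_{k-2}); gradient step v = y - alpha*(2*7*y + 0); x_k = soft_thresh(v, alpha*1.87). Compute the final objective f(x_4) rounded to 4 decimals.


FISTA on f(x) = 7*x^2 + 0*x + 1.87*|x|
L = 14, alpha = 0.032
Iteration 1: beta = 0.0, y = 0.7847 + 0.0*(0.7847 - 0.7847) = 0.7847
  grad(y) = 10.9858, v = y - alpha*grad = 0.4332
  prox(v) = soft_thresh(0.4332, 0.0598) = 0.3733
Iteration 2: beta = 0.3333, y = 0.3733 + 0.3333*(0.3733 - 0.7847) = 0.2362
  grad(y) = 3.3066, v = y - alpha*grad = 0.1304
  prox(v) = soft_thresh(0.1304, 0.0598) = 0.0705
Iteration 3: beta = 0.5, y = 0.0705 + 0.5*(0.0705 - 0.3733) = -0.0809
  grad(y) = -1.132, v = y - alpha*grad = -0.0446
  prox(v) = soft_thresh(-0.0446, 0.0598) = 0.0
Iteration 4: beta = 0.6, y = 0.0 + 0.6*(0.0 - 0.0705) = -0.0423
  grad(y) = -0.5925, v = y - alpha*grad = -0.0234
  prox(v) = soft_thresh(-0.0234, 0.0598) = 0.0
f(x_4) = 7*0.0^2 + 0*0.0 + 1.87*|0.0| = 0.0


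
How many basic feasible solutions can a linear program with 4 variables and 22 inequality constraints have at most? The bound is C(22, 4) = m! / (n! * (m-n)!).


Each vertex corresponds to some choice of n active constraints out of m, so the number of vertices is at most C(m, n) = m! / (n!(m-n)!).
m = 22, n = 4
Numerator: 22 * 21 * 20 * 19
Denominator: 4! = 24
C(22, 4) = 7315


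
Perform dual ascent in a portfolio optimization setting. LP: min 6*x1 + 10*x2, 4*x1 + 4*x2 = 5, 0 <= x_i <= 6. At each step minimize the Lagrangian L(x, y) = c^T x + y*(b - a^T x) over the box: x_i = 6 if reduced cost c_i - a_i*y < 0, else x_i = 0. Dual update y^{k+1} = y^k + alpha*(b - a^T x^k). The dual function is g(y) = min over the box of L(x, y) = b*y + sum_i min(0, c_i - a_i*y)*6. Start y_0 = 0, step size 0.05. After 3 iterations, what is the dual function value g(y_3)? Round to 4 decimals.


Dual ascent for LP: min 6*x1 + 10*x2, 4*x1 + 4*x2 = 5, 0 <= x_i <= 6
Step 1: y^k = 0.0, reduced costs: (6.0, 10.0)
  x^k = (0.0, 0.0), subgradient = b - a^T x = 5.0
  y^{k+1} = 0.0 + 0.05*5.0 = 0.25
Step 2: y^k = 0.25, reduced costs: (5.0, 9.0)
  x^k = (0.0, 0.0), subgradient = b - a^T x = 5.0
  y^{k+1} = 0.25 + 0.05*5.0 = 0.5
Step 3: y^k = 0.5, reduced costs: (4.0, 8.0)
  x^k = (0.0, 0.0), subgradient = b - a^T x = 5.0
  y^{k+1} = 0.5 + 0.05*5.0 = 0.75
Dual objective at y_3 = 0.75: reduced costs (3.0, 7.0), box minimizer x = (0.0, 0.0)
g(y_3) = b*y + (c1 - a1*y)*x1 + (c2 - a2*y)*x2 = 5*0.75 + 3.0*0.0 + 7.0*0.0 = 3.75 + 0.0 + 0.0 = 3.75


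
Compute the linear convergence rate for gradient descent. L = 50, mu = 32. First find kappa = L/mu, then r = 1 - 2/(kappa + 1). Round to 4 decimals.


Step 1: Compute the condition number.
kappa = L/mu = 50/32 = 1.5625
Step 2: Compute the convergence rate.
r = 1 - 2/(kappa + 1) = 1 - 2*mu/(L + mu) = (L - mu)/(L + mu) = 18/82 = 0.2195


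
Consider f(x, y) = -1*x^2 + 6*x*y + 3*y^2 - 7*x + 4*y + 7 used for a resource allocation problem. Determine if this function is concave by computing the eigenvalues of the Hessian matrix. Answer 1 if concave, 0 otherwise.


The Hessian of f(x,y) = -1*x^2 + 6*x*y + 3*y^2 - 7*x + 4*y + 7 is:
H = [[-2, 6], [6, 6]]
Trace = -2 + 6 = 4
Determinant = -2*6 - (6)^2 = -48
Discriminant = (4)^2 - 4*-48 = 208.0
Eigenvalues: lambda_1 = -5.2111, lambda_2 = 9.2111
The function is not concave.

0
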